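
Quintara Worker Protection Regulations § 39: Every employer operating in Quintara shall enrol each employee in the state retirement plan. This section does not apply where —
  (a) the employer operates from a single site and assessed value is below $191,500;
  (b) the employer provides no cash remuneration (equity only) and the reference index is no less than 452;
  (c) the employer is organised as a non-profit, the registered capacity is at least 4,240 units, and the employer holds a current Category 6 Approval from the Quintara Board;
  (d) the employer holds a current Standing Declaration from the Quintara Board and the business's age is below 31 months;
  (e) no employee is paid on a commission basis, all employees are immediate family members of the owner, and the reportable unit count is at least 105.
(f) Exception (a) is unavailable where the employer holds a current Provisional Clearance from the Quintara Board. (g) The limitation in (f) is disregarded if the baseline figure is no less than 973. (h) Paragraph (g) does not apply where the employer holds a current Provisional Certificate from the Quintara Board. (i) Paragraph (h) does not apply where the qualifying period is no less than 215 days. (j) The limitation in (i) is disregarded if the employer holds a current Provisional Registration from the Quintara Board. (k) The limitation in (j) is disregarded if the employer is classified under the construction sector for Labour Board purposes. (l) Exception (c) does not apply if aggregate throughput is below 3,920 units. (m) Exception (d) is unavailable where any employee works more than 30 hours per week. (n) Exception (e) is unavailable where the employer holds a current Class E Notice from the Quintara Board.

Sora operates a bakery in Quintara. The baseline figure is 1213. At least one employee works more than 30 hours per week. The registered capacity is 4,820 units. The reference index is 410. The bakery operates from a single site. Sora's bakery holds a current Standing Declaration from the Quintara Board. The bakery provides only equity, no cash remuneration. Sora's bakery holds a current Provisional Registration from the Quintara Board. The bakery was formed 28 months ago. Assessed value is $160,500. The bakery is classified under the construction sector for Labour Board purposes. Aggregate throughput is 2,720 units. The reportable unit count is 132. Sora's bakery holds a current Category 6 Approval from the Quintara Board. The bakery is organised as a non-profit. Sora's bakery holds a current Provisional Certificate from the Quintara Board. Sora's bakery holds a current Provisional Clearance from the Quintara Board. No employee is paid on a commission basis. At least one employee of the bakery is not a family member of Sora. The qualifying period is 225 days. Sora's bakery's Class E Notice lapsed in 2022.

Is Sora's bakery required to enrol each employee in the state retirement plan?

No — exception (a) applies; Sora's bakery is not required to enrol each employee in the state retirement plan.

Exception (a): the employer operates from a single site; assessed value is $160,500, below the $191,500 limit — every condition holds. Considering the limiting provisions: (f) operates (a current Provisional Clearance is held), but is set aside by (g): (g) operates against (f): the baseline figure is 1,213, meeting the 973 threshold. (h) applies (a current Provisional Certificate is held), but is overridden by (i): (i) is engaged — the qualifying period is 225 days, meeting the 215 days threshold. (j) would limit (i) — a current Provisional Registration is held — but (k) sets (j) aside: (k) operates — the bakery is classified under the construction sector. So (a) applies.
Exception (b) fails — the reference index is 410, short of 452.
Exception (c) is satisfied on its face — the employer is a non-profit; the registered capacity is 4,820 units, meeting the 4,240 units threshold; a current Category 6 Approval is held. But applying paragraph (l): (l) operates — aggregate throughput is 2,720 units, below the 3,920 units limit. Exception (c) does not apply.
Exception (d) is satisfied on its face — a current Standing Declaration is held; the business's age is 28 months, below the 31 months limit. But applying paragraph (m): (m) is triggered — at least one employee exceeds 30 hours/week. So (d) is unavailable.
Exception (e) does not apply: at least one employee is not a family member.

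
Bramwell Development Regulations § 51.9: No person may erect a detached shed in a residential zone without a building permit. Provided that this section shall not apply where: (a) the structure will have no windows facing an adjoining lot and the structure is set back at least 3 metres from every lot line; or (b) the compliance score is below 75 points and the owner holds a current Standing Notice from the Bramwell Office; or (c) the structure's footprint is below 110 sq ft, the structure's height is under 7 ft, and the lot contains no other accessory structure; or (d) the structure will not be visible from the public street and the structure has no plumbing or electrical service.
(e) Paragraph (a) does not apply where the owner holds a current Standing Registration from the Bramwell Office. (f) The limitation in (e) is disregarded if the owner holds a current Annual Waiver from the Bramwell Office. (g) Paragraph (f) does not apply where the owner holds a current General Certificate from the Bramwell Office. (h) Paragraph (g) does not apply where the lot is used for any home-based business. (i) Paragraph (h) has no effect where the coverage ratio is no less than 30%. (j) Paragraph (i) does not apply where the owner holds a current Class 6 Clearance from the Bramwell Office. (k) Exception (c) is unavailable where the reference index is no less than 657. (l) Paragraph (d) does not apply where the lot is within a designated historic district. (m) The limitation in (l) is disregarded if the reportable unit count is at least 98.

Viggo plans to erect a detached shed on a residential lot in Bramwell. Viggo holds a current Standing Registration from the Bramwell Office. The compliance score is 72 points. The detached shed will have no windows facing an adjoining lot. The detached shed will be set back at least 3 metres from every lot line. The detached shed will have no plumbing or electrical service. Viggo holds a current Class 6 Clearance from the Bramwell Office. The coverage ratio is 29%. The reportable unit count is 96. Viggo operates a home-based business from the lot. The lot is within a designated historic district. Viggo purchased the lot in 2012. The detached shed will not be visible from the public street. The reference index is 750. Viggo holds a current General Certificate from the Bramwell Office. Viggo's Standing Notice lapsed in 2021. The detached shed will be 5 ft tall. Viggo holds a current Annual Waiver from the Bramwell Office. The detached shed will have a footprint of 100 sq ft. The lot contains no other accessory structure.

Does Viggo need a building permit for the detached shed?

No — exception (a) applies; Viggo does not need a building permit.

Exception (a) is satisfied on its face — no windows face an adjoining lot; the setback is at least 3 m on every side. Applying paragraphs (e)–(j): (e) applies (a current Standing Registration is held), but is set aside by (f): (f) operates — a current Annual Waiver is held. (g) operates (a current General Certificate is held), but is displaced by (h): (h) is engaged — a home-based business operates on the lot. (i), which would lift (h), does not operate here — the coverage ratio is 29%, short of 30%. So (a) applies.
Exception (b) does not apply: the Standing Notice is not current.
Exception (c)'s conditions are all satisfied: the structure's footprint is 100 sq ft, below the 110 sq ft limit; the structure's height is 5 ft, under the 7 ft limit; the lot has no other accessory structure. But applying paragraph (k): (k) is triggered — the reference index is 750, meeting the 657 threshold. So (c) is unavailable.
All of (d)'s requirements are met (the structure will not be visible from the street; there is no plumbing or electrical service). But applying paragraphs (l)–(m): (l) operates against (d): the lot is in a historic district. (m), which would lift (l), is not engaged — the reportable unit count is 96, short of 98. So (d) is unavailable.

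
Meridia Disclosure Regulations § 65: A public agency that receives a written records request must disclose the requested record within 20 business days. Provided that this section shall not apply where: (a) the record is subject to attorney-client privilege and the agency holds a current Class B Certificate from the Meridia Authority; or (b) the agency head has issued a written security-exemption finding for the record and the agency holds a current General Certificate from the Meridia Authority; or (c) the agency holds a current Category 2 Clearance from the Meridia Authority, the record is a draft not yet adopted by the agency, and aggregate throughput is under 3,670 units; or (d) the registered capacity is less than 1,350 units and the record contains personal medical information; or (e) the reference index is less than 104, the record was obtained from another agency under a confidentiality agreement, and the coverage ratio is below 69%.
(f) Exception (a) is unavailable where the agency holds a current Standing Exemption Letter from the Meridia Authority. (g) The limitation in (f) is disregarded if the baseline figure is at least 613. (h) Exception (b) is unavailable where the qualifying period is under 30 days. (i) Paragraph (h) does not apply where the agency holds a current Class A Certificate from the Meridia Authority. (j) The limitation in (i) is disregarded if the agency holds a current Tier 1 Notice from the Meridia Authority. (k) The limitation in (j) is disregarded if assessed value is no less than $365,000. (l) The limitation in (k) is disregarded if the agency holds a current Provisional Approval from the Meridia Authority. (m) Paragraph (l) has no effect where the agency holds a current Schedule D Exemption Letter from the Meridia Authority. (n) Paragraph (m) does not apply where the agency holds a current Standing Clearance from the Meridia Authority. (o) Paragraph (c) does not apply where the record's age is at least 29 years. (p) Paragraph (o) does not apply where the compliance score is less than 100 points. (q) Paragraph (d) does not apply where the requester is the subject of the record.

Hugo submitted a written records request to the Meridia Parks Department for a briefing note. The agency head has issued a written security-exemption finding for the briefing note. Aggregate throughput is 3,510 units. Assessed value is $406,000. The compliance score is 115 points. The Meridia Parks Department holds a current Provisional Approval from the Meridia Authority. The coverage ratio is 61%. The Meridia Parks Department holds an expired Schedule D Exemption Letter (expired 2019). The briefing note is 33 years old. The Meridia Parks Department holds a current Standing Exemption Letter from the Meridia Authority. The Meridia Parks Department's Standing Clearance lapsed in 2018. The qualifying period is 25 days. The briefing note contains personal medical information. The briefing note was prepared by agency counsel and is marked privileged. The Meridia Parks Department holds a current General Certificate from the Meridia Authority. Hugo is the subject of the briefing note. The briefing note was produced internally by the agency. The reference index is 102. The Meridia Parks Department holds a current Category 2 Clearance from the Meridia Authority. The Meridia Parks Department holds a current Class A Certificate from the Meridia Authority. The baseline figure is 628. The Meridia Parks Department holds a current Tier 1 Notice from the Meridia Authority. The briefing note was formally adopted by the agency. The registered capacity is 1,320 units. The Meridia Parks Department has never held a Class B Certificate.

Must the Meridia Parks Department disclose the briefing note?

Yes — the Meridia Parks Department must disclose the briefing note.

Exception (a) requires that the agency holds a current Class B Certificate from the Meridia Authority; but no current Class B Certificate is held, so (a) is unavailable.
Exception (b) is satisfied on its face — a written security-exemption finding has been issued; a current General Certificate is held. But applying paragraphs (h)–(n): (h) operates against (b): the qualifying period is 25 days, under the 30 days limit. (i) is engaged (a current Class A Certificate is held), but is overridden by (j): (j) operates against (i): a current Tier 1 Notice is held. (k) is triggered (assessed value is $406,000, meeting the $365,000 threshold), but yields to (l): (l) operates against (k): a current Provisional Approval is held. (m) is not engaged (there is no Schedule D Exemption Letter in force), so (l) stands. Exception (b) does not apply.
Exception (c) requires that the record is a draft not yet adopted by the agency; but the briefing note has been formally adopted, so (c) is unavailable.
Exception (d) is satisfied on its face — the registered capacity is 1,320 units, less than the 1,350 units limit; the briefing note contains personal medical information. However, paragraph (q) must be considered: (q) is engaged — Hugo is the subject of the briefing note. (d) is therefore removed.
Exception (e) does not apply: the briefing note was produced internally.
No exception applies. The general rule governs.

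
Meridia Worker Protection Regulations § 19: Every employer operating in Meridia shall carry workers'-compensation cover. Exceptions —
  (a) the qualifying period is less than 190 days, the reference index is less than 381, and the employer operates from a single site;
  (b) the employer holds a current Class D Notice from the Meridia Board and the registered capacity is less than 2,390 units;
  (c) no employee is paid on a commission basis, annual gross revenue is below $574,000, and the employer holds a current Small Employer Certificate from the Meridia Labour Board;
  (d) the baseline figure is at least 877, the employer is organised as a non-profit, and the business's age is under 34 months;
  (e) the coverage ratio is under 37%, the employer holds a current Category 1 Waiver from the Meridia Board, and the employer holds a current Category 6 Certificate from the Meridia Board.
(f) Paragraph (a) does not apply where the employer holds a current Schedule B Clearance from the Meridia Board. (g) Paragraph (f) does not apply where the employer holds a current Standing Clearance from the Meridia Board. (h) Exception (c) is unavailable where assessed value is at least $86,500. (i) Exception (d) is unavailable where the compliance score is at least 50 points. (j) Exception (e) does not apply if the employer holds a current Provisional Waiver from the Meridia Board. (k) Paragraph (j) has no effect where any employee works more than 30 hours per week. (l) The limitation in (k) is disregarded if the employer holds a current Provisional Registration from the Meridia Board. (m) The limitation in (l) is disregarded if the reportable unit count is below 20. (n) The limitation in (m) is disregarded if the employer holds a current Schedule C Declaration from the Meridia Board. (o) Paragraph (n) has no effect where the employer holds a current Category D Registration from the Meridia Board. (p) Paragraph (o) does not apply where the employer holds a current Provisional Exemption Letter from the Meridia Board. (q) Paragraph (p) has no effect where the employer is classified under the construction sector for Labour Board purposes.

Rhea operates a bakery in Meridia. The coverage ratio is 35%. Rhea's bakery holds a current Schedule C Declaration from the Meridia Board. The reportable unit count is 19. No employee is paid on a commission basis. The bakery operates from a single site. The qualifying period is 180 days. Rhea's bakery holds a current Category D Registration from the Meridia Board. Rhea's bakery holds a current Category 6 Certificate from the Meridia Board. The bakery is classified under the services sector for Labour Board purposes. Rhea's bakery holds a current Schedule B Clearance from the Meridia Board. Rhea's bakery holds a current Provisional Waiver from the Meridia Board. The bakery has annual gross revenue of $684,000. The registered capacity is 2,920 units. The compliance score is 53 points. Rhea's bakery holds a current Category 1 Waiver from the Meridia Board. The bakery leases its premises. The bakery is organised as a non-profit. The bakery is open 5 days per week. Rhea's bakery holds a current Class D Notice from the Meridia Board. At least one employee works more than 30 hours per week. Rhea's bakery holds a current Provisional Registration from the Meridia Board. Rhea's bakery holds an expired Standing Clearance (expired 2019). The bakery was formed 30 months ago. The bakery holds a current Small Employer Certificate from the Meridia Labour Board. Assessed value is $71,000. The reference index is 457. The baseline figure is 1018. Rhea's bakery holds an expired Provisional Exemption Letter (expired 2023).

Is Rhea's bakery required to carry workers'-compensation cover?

No — exception (e) applies; Rhea's bakery is not required to carry workers'-compensation cover.

Exception (a) requires that the reference index is less than 381; but the reference index is 457, not less than 381, so (a) is unavailable.
Exception (b) requires that the registered capacity is less than 2,390 units; but the registered capacity is 2,920 units, not less than 2,390 units, so (b) is unavailable.
Exception (c) does not apply: annual gross revenue is $684,000, not below $574,000.
Exception (d): the baseline figure is 1,018, meeting the 877 threshold; the employer is a non-profit; the business's age is 30 months, under the 34 months limit — every condition holds. However, paragraph (i) must be considered: (i) operates against (d): the compliance score is 53 points, meeting the 50 points threshold. (d) is therefore removed.
All of (e)'s requirements are met (the coverage ratio is 35%, under the 37% limit; a current Category 1 Waiver is held; a current Category 6 Certificate is held). Considering the limiting provisions: (j) would limit (e) — a current Provisional Waiver is held — but (k) sets (j) aside: (k) operates against (j): at least one employee exceeds 30 hours/week. (l) would limit (k) — a current Provisional Registration is held — but (m) sets (l) aside: (m) operates against (l): the reportable unit count is 19, below the 20 limit. (n) would limit (m) — a current Schedule C Declaration is held — but (o) sets (n) aside: (o) operates — a current Category D Registration is held. (p) is not triggered (no current Provisional Exemption Letter is held), so (o) stands. (e) remains available.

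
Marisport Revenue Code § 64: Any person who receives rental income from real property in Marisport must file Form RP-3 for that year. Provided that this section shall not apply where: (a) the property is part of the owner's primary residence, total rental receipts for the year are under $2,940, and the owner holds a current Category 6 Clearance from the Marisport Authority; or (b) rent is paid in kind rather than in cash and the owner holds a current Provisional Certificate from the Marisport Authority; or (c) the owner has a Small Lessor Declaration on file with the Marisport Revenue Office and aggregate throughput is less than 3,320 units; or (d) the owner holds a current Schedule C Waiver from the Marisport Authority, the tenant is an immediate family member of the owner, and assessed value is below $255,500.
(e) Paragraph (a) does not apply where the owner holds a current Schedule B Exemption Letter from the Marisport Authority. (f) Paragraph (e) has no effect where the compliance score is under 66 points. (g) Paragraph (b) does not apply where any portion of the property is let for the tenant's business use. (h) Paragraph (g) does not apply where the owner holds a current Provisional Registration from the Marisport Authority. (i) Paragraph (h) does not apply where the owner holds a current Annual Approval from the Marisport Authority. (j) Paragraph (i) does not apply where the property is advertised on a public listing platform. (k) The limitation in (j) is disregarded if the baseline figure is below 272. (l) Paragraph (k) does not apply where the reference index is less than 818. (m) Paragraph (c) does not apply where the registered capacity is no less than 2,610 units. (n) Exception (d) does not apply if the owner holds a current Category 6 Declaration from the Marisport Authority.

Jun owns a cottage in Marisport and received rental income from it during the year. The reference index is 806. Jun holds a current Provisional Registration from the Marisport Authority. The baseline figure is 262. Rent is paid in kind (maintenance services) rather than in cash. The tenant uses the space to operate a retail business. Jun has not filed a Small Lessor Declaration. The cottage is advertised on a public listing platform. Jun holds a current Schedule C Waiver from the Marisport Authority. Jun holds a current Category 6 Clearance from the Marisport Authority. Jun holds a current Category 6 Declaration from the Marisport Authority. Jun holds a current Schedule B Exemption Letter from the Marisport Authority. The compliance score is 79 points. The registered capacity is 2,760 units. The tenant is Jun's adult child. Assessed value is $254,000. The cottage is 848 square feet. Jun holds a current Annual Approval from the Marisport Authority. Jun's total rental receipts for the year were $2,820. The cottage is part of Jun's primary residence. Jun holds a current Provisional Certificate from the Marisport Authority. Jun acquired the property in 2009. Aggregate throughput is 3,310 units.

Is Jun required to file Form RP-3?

No — exception (b) applies; Jun is not required to file Form RP-3.

Exception (a)'s conditions are all satisfied: the cottage is part of the primary residence; total rental receipts for the year are $2,820, under the $2,940 limit; a current Category 6 Clearance is held. But applying paragraphs (e)–(f): (e) operates against (a): a current Schedule B Exemption Letter is held. (f) is not triggered (the compliance score is 79 points, not under 66 points), so (e) stands. (a) is therefore removed.
Exception (b)'s conditions are all satisfied: rent is paid in kind; a current Provisional Certificate is held. Considering the limiting provisions: (g) would limit (b) — the space is let for business use — but (h) sets (g) aside: (h) operates against (g): a current Provisional Registration is held. (i) is engaged (a current Annual Approval is held), but is set aside by (j): (j) is engaged — the property is publicly advertised. (k) applies (the baseline figure is 262, below the 272 limit), but is displaced by (l): (l) operates against (k): the reference index is 806, less than the 818 limit. So (b) applies.
Exception (c) fails — no Small Lessor Declaration is on file.
Exception (d)'s conditions are all satisfied: a current Schedule C Waiver is held; the tenant is an immediate family member; assessed value is $254,000, below the $255,500 limit. But applying paragraph (n): (n) operates against (d): a current Category 6 Declaration is held. So (d) is unavailable.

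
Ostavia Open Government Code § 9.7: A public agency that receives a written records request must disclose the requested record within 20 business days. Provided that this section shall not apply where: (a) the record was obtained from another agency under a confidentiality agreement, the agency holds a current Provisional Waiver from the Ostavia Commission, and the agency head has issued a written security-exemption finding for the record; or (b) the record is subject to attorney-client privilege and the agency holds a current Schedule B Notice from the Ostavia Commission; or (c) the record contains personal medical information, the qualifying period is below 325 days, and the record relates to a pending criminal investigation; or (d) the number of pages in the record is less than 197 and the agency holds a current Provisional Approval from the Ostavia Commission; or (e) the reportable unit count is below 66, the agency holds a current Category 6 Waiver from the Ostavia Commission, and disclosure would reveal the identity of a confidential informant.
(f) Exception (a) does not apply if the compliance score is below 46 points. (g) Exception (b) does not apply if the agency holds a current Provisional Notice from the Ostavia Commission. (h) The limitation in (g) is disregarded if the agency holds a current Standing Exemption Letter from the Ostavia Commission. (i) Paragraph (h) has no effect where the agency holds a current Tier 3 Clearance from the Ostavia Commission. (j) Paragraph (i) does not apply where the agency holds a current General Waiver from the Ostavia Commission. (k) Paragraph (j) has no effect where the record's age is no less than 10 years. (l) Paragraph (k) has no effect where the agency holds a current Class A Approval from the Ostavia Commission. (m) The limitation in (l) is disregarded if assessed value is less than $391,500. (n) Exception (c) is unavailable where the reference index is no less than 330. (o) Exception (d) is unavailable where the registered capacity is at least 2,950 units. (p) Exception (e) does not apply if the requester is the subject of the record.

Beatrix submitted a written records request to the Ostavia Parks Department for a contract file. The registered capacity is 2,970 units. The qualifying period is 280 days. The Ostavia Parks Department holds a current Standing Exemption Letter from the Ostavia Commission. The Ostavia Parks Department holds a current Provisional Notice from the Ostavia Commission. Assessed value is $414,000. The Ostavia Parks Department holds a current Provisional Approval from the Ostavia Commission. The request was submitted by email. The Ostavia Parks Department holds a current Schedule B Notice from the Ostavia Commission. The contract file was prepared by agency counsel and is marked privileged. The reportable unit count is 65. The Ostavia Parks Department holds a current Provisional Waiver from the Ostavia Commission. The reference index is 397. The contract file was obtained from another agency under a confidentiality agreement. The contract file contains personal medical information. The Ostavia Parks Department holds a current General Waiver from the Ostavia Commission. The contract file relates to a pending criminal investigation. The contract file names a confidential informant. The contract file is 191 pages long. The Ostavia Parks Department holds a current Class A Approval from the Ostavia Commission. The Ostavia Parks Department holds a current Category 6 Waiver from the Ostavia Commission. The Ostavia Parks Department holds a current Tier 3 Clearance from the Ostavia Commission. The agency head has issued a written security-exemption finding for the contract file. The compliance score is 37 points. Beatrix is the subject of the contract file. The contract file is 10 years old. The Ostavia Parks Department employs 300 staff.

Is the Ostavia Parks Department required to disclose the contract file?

No — exception (b) applies; the Ostavia Parks Department is not required to disclose the contract file.

Exception (a): the contract file was obtained under a confidentiality agreement; a current Provisional Waiver is held; a written security-exemption finding has been issued — every condition holds. However, paragraph (f) must be considered: (f) operates against (a): the compliance score is 37 points, below the 46 points limit. (a) is therefore removed.
All of (b)'s requirements are met (the contract file is privileged; a current Schedule B Notice is held). Applying paragraphs (g)–(m): (g) would limit (b) — a current Provisional Notice is held — but (h) sets (g) aside: (h) operates against (g): a current Standing Exemption Letter is held. (i) is engaged (a current Tier 3 Clearance is held), but is itself disapplied by (j): (j) operates against (i): a current General Waiver is held. (k) operates (the record's age is 10 years, meeting the 10 years threshold), but is overridden by (l): (l) operates against (k): a current Class A Approval is held. (m), which would lift (l), is not engaged — assessed value is $414,000, not less than $391,500. Exception (b) stands.
Exception (c) is satisfied on its face — the contract file contains personal medical information; the qualifying period is 280 days, below the 325 days limit; the contract file relates to a pending investigation. Turning to paragraph (n): (n) is engaged — the reference index is 397, meeting the 330 threshold. So (c) is unavailable.
All of (d)'s requirements are met (the number of pages in the record is 191, less than the 197 limit; a current Provisional Approval is held). But applying paragraph (o): (o) operates against (d): the registered capacity is 2,970 units, meeting the 2,950 units threshold. So (d) is unavailable.
Exception (e): the reportable unit count is 65, below the 66 limit; a current Category 6 Waiver is held; the contract file names a confidential informant — every condition holds. But applying paragraph (p): (p) operates against (e): Beatrix is the subject of the contract file. Exception (e) does not apply.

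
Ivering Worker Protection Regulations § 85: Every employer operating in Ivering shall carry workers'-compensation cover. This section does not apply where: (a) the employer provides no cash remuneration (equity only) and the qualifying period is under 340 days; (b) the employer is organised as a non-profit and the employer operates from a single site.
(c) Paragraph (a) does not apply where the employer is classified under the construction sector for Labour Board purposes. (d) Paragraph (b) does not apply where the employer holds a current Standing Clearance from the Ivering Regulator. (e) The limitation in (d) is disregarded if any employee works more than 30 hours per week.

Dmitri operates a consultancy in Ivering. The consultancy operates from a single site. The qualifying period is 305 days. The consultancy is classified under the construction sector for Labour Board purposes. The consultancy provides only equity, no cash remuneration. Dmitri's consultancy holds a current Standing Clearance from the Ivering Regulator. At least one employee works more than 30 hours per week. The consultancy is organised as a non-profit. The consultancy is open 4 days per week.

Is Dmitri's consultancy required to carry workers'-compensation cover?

No — exception (b) applies; Dmitri's consultancy is not required to carry workers'-compensation cover.

Exception (a)'s conditions are all satisfied: remuneration is equity-only; the qualifying period is 305 days, under the 340 days limit. However, paragraph (c) must be considered: (c) operates against (a): the consultancy is classified under the construction sector. Exception (a) does not apply.
Exception (b): the employer is a non-profit; the employer operates from a single site — every condition holds. Applying paragraphs (d)–(e): (d) operates (a current Standing Clearance is held), but is itself disapplied by (e): (e) operates — at least one employee exceeds 30 hours/week. Exception (b) stands.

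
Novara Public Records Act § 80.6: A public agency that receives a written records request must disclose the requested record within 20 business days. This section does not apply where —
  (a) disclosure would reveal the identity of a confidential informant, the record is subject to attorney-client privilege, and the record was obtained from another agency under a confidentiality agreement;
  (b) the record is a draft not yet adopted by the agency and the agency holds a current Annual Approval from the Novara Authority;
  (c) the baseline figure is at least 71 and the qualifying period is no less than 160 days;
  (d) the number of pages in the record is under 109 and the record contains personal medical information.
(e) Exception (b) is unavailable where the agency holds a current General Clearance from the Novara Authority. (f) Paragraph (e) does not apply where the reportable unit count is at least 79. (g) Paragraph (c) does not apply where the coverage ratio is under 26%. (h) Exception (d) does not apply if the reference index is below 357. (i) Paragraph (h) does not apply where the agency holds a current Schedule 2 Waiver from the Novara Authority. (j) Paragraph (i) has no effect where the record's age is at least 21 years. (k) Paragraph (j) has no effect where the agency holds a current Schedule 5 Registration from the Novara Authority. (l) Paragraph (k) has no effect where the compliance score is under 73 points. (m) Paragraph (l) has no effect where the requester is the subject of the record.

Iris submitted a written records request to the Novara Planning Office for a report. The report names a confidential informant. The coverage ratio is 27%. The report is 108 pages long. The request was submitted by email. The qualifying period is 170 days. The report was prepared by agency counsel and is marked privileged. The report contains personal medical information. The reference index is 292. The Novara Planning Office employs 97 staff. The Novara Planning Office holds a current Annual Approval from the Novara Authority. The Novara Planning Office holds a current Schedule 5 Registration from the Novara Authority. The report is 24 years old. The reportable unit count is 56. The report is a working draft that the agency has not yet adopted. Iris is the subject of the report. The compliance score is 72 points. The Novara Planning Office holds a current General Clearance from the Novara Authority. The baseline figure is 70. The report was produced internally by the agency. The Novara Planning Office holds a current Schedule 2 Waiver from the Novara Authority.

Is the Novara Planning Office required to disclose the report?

Exception (a) does not apply: the report was produced internally.
Exception (b): the report is an unadopted draft; a current Annual Approval is held — every condition holds. But: (e) is engaged — a current General Clearance is held. (f) does not operate here (the reportable unit count is 56, short of 79), so (e) stands. So (b) is unavailable.
Exception (c) requires that the baseline figure is at least 71; but the baseline figure is 70, short of 71, so (c) is unavailable.
All of (d)'s requirements are met (the number of pages in the record is 108, under the 109 limit; the report contains personal medical information). Applying paragraphs (h)–(m): (h) operates (the reference index is 292, below the 357 limit), but is displaced by (i): (i) is triggered — a current Schedule 2 Waiver is held. (j) would limit (i) — the record's age is 24 years, meeting the 21 years threshold — but (k) sets (j) aside: (k) is engaged — a current Schedule 5 Registration is held. (l) is engaged (the compliance score is 72 points, under the 73 points limit), but is displaced by (m): (m) operates — Iris is the subject of the report. (d) remains available.

No — exception (d) applies; the Novara Planning Office is not required to disclose the report.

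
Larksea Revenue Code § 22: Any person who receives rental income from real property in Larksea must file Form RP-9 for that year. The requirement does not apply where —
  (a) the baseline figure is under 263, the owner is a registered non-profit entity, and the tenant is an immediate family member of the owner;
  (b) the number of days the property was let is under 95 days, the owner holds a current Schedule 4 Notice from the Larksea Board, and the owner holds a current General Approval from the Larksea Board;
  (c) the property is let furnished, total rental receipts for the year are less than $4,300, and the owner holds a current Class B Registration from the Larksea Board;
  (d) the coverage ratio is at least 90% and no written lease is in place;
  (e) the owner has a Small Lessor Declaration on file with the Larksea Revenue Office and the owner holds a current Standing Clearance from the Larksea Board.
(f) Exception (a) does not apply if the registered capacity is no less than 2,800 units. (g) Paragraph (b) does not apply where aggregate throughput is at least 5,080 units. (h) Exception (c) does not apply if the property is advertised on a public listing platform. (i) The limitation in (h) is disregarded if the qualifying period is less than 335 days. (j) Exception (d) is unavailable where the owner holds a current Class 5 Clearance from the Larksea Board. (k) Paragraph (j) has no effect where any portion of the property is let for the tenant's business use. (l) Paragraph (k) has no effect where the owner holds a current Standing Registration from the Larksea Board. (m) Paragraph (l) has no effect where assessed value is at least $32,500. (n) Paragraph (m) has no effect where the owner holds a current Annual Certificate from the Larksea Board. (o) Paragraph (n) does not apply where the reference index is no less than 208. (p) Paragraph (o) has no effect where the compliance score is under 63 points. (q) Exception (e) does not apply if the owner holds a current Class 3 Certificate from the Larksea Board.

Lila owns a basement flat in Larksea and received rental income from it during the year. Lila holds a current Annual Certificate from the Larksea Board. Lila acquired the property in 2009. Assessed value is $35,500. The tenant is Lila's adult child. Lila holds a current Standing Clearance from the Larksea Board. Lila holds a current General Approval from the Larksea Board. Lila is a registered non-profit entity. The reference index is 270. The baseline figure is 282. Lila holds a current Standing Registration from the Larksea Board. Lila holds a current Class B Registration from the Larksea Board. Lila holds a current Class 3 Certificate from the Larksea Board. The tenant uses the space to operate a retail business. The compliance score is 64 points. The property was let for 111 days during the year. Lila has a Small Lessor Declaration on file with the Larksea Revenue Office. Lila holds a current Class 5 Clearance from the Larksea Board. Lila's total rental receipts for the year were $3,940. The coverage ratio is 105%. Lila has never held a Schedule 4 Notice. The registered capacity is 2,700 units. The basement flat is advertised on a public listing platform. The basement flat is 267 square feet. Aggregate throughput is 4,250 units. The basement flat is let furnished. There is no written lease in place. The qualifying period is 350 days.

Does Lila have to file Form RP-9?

Exception (a) requires that the baseline figure is under 263; but the baseline figure is 282, not under 263, so (a) is unavailable.
Exception (b) fails — the number of days the property was let is 111 days, not under 95 days.
Exception (c): the property is let furnished; total rental receipts for the year are $3,940, less than the $4,300 limit; a current Class B Registration is held — every condition holds. But: (h) operates against (c): the property is publicly advertised. (i), which would lift (h), is inapplicable — the qualifying period is 350 days, not less than 335 days. Exception (c) does not apply.
Exception (d) is satisfied on its face — the coverage ratio is 105%, meeting the 90% threshold; there is no written lease. Considering the limiting provisions: (j) would limit (d) — a current Class 5 Clearance is held — but (k) sets (j) aside: (k) operates against (j): the space is let for business use. (l) is engaged (a current Standing Registration is held), but is itself disapplied by (m): (m) operates against (l): assessed value is $35,500, meeting the $32,500 threshold. (n) would limit (m) — a current Annual Certificate is held — but (o) sets (n) aside: (o) is engaged — the reference index is 270, meeting the 208 threshold. (p) is not engaged (the compliance score is 64 points, not under 63 points), so (o) stands. So (d) applies.
Exception (e)'s conditions are all satisfied: a Small Lessor Declaration is on file; a current Standing Clearance is held. But: (q) is engaged — a current Class 3 Certificate is held. So (e) is unavailable.

No — exception (d) applies; Lila is not required to file Form RP-9.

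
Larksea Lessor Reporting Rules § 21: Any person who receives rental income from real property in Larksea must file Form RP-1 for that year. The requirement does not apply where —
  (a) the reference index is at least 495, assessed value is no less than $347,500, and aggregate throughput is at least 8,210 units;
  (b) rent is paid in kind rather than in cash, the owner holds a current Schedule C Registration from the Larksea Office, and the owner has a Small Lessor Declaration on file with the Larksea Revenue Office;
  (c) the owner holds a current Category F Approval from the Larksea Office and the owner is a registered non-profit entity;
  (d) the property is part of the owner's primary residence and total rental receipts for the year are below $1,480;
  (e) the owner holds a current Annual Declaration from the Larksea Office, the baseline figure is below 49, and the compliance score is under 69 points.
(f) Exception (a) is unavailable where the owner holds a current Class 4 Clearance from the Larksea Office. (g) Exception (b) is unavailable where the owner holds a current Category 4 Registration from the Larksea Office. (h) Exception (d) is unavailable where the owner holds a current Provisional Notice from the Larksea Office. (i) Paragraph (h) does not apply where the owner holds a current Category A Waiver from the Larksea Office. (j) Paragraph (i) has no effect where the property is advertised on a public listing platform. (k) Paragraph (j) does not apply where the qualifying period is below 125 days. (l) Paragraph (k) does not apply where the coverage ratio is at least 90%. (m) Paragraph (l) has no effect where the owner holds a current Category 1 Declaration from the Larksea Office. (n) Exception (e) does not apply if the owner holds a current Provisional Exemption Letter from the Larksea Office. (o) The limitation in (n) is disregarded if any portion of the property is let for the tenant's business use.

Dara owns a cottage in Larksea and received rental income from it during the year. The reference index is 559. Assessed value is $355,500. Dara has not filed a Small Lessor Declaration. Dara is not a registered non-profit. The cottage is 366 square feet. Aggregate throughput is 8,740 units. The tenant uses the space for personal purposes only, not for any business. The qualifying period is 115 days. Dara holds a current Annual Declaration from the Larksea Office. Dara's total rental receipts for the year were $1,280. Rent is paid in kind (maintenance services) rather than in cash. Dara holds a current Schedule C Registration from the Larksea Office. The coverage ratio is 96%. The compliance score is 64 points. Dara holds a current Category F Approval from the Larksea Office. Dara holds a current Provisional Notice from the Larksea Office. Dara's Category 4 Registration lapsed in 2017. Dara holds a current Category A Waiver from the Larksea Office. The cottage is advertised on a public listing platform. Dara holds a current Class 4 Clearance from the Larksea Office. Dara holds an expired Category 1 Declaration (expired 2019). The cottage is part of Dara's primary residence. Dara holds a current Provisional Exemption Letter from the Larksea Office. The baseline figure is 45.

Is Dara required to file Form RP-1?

Yes — Dara must file Form RP-1.

Exception (a)'s conditions are all satisfied: the reference index is 559, meeting the 495 threshold; assessed value is $355,500, meeting the $347,500 threshold; aggregate throughput is 8,740 units, meeting the 8,210 units threshold. But: (f) operates against (a): a current Class 4 Clearance is held. (a) is therefore removed.
Exception (b) does not apply: no Small Lessor Declaration is on file.
Exception (c) requires that the owner is a registered non-profit entity; but Dara is not a registered non-profit, so (c) is unavailable.
Exception (d) is satisfied on its face — the cottage is part of the primary residence; total rental receipts for the year are $1,280, below the $1,480 limit. However, paragraphs (h)–(m) must be considered: (h) is engaged — a current Provisional Notice is held. (i) would limit (h) — a current Category A Waiver is held — but (j) sets (i) aside: (j) operates against (i): the property is publicly advertised. (k) operates (the qualifying period is 115 days, below the 125 days limit), but is overridden by (l): (l) is engaged — the coverage ratio is 96%, meeting the 90% threshold. (m), which would lift (l), does not operate here — no current Category 1 Declaration is held. So (d) is unavailable.
All of (e)'s requirements are met (a current Annual Declaration is held; the baseline figure is 45, below the 49 limit; the compliance score is 64 points, under the 69 points limit). But applying paragraphs (n)–(o): (n) operates against (e): a current Provisional Exemption Letter is held. (o) is not triggered (the space is used for personal purposes only), so (n) stands. So (e) is unavailable.
Every exception is unavailable, so the rule governs.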